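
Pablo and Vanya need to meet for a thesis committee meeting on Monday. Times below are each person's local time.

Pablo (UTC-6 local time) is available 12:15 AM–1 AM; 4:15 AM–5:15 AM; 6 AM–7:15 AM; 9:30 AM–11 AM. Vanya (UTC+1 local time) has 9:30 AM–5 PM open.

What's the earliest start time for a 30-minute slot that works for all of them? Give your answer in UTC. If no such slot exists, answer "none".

Pablo in UTC: 06:15-07:00, 10:15-11:15, 12:00-13:15, 15:30-17:00 (add 6h to convert from UTC-6).
Vanya in UTC: 08:30-16:00 (subtract 1h to convert from UTC+1).
Pablo ∩ Vanya: 10:15-11:15, 12:00-13:15, 15:30-16:00.
The first common window of at least 30 minutes is 10:15-11:15, so the earliest start is 10:15.

10:15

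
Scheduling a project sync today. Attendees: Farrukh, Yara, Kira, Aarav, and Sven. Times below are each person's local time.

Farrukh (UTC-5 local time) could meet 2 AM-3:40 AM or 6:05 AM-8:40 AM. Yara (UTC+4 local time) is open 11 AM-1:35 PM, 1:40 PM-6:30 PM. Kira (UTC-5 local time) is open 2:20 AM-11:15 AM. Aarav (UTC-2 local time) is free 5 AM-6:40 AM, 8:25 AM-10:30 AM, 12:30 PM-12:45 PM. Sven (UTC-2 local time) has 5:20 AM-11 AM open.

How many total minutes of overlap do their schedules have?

Farrukh in UTC: 07:00-08:40, 11:05-13:40 (add 5h to convert from UTC-5).
Yara in UTC: 07:00-09:35, 09:40-14:30 (subtract 4h to convert from UTC+4).
Kira in UTC: 07:20-16:15 (add 5h to convert from UTC-5).
Aarav in UTC: 07:00-08:40, 10:25-12:30, 14:30-14:45 (add 2h to convert from UTC-2).
Sven in UTC: 07:20-13:00 (add 2h to convert from UTC-2).
Farrukh ∩ Yara: 07:00-08:40, 11:05-13:40.
Farrukh ∩ Yara ∩ Kira: 07:20-08:40, 11:05-13:40.
Farrukh ∩ Yara ∩ Kira ∩ Aarav: 07:20-08:40, 11:05-12:30.
Farrukh ∩ Yara ∩ Kira ∩ Aarav ∩ Sven: 07:20-08:40, 11:05-12:30.
Summing the common windows: 80 + 85 = 165 minutes.

165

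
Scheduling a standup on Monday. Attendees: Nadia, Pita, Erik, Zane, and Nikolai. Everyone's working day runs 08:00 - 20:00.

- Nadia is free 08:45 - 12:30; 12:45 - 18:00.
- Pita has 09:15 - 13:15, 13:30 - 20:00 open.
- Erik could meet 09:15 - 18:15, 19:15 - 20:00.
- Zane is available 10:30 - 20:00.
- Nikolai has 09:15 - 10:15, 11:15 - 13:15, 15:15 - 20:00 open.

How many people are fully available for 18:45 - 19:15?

Pita, Zane, and Nikolai can make the full 18:45-19:15 slot — that's 3.

3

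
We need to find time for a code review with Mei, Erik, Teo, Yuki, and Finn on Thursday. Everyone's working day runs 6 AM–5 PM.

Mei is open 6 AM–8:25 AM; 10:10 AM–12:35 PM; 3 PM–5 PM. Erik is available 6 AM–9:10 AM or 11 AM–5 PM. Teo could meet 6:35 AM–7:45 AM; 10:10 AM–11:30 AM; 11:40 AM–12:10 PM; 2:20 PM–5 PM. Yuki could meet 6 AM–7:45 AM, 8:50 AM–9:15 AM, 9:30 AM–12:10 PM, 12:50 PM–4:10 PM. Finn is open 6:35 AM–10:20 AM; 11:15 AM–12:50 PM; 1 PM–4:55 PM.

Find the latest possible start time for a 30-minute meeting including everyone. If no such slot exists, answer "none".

15:40

Mei ∩ Erik: 06:00-08:25, 11:00-12:35, 15:00-17:00.
Mei ∩ Erik ∩ Teo: 06:35-07:45, 11:00-11:30, 11:40-12:10, 15:00-17:00.
Mei ∩ Erik ∩ Teo ∩ Yuki: 06:35-07:45, 11:00-11:30, 11:40-12:10, 15:00-16:10.
Mei ∩ Erik ∩ Teo ∩ Yuki ∩ Finn: 06:35-07:45, 11:15-11:30, 11:40-12:10, 15:00-16:10.
The last common window of at least 30 minutes is 15:00-16:10; a 30-minute meeting can start as late as 15:40 and still end by 16:10.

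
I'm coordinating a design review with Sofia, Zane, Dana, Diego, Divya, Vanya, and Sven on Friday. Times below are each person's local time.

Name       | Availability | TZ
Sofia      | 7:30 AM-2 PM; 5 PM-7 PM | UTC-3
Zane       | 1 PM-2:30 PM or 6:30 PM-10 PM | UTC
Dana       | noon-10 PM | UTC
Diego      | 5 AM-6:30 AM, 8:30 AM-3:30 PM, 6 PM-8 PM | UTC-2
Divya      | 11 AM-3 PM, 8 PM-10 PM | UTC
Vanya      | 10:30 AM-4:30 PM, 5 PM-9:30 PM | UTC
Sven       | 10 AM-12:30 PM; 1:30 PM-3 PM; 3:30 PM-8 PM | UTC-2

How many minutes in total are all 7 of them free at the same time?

180

Sofia in UTC: 10:30-17:00, 20:00-22:00 (add 3h to convert from UTC-3).
Zane in UTC: 13:00-14:30, 18:30-22:00.
Dana in UTC: 12:00-22:00.
Diego in UTC: 07:00-08:30, 10:30-17:30, 20:00-22:00 (add 2h to convert from UTC-2).
Divya in UTC: 11:00-15:00, 20:00-22:00.
Vanya in UTC: 10:30-16:30, 17:00-21:30.
Sven in UTC: 12:00-14:30, 15:30-17:00, 17:30-22:00 (add 2h to convert from UTC-2).
Sofia ∩ Zane: 13:00-14:30, 20:00-22:00.
Sofia ∩ Zane ∩ Dana: 13:00-14:30, 20:00-22:00.
Sofia ∩ Zane ∩ Dana ∩ Diego: 13:00-14:30, 20:00-22:00.
Sofia ∩ Zane ∩ Dana ∩ Diego ∩ Divya: 13:00-14:30, 20:00-22:00.
Sofia ∩ Zane ∩ Dana ∩ Diego ∩ Divya ∩ Vanya: 13:00-14:30, 20:00-21:30.
Sofia ∩ Zane ∩ Dana ∩ Diego ∩ Divya ∩ Vanya ∩ Sven: 13:00-14:30, 20:00-21:30.
Summing the common windows: 90 + 90 = 180 minutes.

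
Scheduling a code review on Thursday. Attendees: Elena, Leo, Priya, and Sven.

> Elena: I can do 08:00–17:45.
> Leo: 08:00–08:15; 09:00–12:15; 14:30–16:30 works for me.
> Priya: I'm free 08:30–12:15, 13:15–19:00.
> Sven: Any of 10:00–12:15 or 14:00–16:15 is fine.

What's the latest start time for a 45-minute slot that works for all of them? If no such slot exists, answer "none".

Elena ∩ Leo: 08:00-08:15, 09:00-12:15, 14:30-16:30.
Elena ∩ Leo ∩ Priya: 09:00-12:15, 14:30-16:30.
Elena ∩ Leo ∩ Priya ∩ Sven: 10:00-12:15, 14:30-16:15.
The last common window of at least 45 minutes is 14:30-16:15; a 45-minute meeting can start as late as 15:30 and still end by 16:15.

15:30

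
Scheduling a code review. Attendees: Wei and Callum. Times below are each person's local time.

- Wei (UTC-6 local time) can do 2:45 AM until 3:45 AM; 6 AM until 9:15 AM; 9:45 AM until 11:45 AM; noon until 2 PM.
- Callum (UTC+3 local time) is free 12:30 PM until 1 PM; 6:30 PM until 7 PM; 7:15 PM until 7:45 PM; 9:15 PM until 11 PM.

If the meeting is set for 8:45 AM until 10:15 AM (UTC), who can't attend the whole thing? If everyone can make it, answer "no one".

Callum, Wei

Wei in UTC: 08:45-09:45, 12:00-15:15, 15:45-17:45, 18:00-20:00 (add 6h to convert from UTC-6).
Callum in UTC: 09:30-10:00, 15:30-16:00, 16:15-16:45, 18:15-20:00 (subtract 3h to convert from UTC+3).
Wei: not fully free for 08:45-10:15. Callum: not fully free for 08:45-10:15.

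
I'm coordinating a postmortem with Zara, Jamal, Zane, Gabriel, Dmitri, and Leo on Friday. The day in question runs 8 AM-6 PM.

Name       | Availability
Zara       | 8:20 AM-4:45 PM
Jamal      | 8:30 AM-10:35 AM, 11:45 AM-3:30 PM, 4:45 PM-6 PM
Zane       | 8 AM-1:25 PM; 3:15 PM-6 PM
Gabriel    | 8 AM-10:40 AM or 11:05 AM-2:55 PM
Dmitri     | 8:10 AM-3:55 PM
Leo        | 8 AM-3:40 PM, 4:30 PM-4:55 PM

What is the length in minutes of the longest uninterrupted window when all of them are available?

125

Zara ∩ Jamal: 08:30-10:35, 11:45-15:30.
Zara ∩ Jamal ∩ Zane: 08:30-10:35, 11:45-13:25, 15:15-15:30.
Zara ∩ Jamal ∩ Zane ∩ Gabriel: 08:30-10:35, 11:45-13:25.
Zara ∩ Jamal ∩ Zane ∩ Gabriel ∩ Dmitri: 08:30-10:35, 11:45-13:25.
Zara ∩ Jamal ∩ Zane ∩ Gabriel ∩ Dmitri ∩ Leo: 08:30-10:35, 11:45-13:25.
So the common availability across everyone is 08:30-10:35, 11:45-13:25.
The longest is 08:30-10:35 at 125 minutes.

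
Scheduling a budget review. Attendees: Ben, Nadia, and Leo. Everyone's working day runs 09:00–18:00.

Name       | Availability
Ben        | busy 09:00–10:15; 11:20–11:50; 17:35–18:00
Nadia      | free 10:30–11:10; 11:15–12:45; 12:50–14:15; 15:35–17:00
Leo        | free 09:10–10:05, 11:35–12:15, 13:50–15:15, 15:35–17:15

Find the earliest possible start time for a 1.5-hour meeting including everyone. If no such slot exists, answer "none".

Ben free: 10:15-11:20, 11:50-17:35 (invert busy blocks within the working day).
Nadia free: 10:30-11:10, 11:15-12:45, 12:50-14:15, 15:35-17:00.
Leo free: 09:10-10:05, 11:35-12:15, 13:50-15:15, 15:35-17:15.
Ben ∩ Nadia: 10:30-11:10, 11:15-11:20, 11:50-12:45, 12:50-14:15, 15:35-17:00.
Ben ∩ Nadia ∩ Leo: 11:50-12:15, 13:50-14:15, 15:35-17:00.
No common window is at least 90 minutes long.

none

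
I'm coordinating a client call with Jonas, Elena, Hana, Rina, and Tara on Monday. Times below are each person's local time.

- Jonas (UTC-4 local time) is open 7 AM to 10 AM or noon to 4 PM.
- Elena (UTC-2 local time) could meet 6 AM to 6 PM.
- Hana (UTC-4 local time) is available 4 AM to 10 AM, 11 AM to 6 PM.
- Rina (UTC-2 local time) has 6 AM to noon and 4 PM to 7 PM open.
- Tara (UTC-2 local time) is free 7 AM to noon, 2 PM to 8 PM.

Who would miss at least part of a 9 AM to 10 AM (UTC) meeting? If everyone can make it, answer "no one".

Jonas

Jonas in UTC: 11:00-14:00, 16:00-20:00 (add 4h to convert from UTC-4).
Elena in UTC: 08:00-20:00 (add 2h to convert from UTC-2).
Hana in UTC: 08:00-14:00, 15:00-22:00 (add 4h to convert from UTC-4).
Rina in UTC: 08:00-14:00, 18:00-21:00 (add 2h to convert from UTC-2).
Tara in UTC: 09:00-14:00, 16:00-22:00 (add 2h to convert from UTC-2).
Jonas: not fully free for 09:00-10:00. Elena: free for 09:00-10:00. Hana: free for 09:00-10:00. Rina: free for 09:00-10:00. Tara: free for 09:00-10:00.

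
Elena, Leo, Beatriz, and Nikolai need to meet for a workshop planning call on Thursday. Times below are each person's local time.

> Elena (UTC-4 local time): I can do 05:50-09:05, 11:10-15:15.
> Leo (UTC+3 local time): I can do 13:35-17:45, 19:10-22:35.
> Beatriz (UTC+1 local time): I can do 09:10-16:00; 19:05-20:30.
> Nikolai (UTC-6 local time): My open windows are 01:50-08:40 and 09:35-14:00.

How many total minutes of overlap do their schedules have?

220

Elena in UTC: 09:50-13:05, 15:10-19:15 (add 4h to convert from UTC-4).
Leo in UTC: 10:35-14:45, 16:10-19:35 (subtract 3h to convert from UTC+3).
Beatriz in UTC: 08:10-15:00, 18:05-19:30 (subtract 1h to convert from UTC+1).
Nikolai in UTC: 07:50-14:40, 15:35-20:00 (add 6h to convert from UTC-6).
Elena ∩ Leo: 10:35-13:05, 16:10-19:15.
Elena ∩ Leo ∩ Beatriz: 10:35-13:05, 18:05-19:15.
Elena ∩ Leo ∩ Beatriz ∩ Nikolai: 10:35-13:05, 18:05-19:15.
So the common availability across everyone is 10:35-13:05, 18:05-19:15.
Summing the common windows: 150 + 70 = 220 minutes.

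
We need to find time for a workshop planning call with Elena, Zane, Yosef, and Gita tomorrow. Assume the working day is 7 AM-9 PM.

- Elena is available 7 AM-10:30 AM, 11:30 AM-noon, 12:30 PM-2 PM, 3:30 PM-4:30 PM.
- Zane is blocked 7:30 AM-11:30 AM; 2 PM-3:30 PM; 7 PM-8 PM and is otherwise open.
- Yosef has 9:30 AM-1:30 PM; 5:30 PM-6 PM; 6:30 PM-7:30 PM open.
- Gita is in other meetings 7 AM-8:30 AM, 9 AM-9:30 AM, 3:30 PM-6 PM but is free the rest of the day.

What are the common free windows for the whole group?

Elena free: 07:00-10:30, 11:30-12:00, 12:30-14:00, 15:30-16:30.
Zane free: 07:00-07:30, 11:30-14:00, 15:30-19:00, 20:00-21:00 (invert busy blocks within the working day).
Yosef free: 09:30-13:30, 17:30-18:00, 18:30-19:30.
Gita free: 08:30-09:00, 09:30-15:30, 18:00-21:00 (invert busy blocks within the working day).
Elena ∩ Zane: 07:00-07:30, 11:30-12:00, 12:30-14:00, 15:30-16:30.
Elena ∩ Zane ∩ Yosef: 11:30-12:00, 12:30-13:30.
Elena ∩ Zane ∩ Yosef ∩ Gita: 11:30-12:00, 12:30-13:30.
Those are the intersection windows.

11:30-12:00, 12:30-13:30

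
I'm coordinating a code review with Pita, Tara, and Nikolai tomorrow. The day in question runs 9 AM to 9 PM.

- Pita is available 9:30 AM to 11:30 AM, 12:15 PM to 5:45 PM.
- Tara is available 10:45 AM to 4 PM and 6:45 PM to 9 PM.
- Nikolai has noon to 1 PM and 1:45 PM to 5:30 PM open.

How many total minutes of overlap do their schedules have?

180

Pita ∩ Tara: 10:45-11:30, 12:15-16:00.
Pita ∩ Tara ∩ Nikolai: 12:15-13:00, 13:45-16:00.
So the common availability across everyone is 12:15-13:00, 13:45-16:00.
Summing the common windows: 45 + 135 = 180 minutes.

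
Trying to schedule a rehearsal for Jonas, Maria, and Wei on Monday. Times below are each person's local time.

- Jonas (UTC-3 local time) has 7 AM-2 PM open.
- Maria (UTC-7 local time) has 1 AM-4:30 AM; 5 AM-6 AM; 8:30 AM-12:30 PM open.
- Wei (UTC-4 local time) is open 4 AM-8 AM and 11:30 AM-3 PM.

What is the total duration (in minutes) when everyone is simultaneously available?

Jonas in UTC: 10:00-17:00 (add 3h to convert from UTC-3).
Maria in UTC: 08:00-11:30, 12:00-13:00, 15:30-19:30 (add 7h to convert from UTC-7).
Wei in UTC: 08:00-12:00, 15:30-19:00 (add 4h to convert from UTC-4).
Jonas ∩ Maria: 10:00-11:30, 12:00-13:00, 15:30-17:00.
Jonas ∩ Maria ∩ Wei: 10:00-11:30, 15:30-17:00.
Summing the common windows: 90 + 90 = 180 minutes.

180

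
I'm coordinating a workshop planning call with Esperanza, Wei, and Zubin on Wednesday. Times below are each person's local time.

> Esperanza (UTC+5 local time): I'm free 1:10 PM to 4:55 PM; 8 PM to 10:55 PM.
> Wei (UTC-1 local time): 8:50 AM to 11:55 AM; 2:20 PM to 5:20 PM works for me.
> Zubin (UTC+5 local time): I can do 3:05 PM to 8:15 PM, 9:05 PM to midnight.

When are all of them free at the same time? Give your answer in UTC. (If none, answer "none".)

10:05-11:55, 16:05-17:55

Esperanza in UTC: 08:10-11:55, 15:00-17:55 (subtract 5h to convert from UTC+5).
Wei in UTC: 09:50-12:55, 15:20-18:20 (add 1h to convert from UTC-1).
Zubin in UTC: 10:05-15:15, 16:05-19:00 (subtract 5h to convert from UTC+5).
Esperanza ∩ Wei: 09:50-11:55, 15:20-17:55.
Esperanza ∩ Wei ∩ Zubin: 10:05-11:55, 16:05-17:55.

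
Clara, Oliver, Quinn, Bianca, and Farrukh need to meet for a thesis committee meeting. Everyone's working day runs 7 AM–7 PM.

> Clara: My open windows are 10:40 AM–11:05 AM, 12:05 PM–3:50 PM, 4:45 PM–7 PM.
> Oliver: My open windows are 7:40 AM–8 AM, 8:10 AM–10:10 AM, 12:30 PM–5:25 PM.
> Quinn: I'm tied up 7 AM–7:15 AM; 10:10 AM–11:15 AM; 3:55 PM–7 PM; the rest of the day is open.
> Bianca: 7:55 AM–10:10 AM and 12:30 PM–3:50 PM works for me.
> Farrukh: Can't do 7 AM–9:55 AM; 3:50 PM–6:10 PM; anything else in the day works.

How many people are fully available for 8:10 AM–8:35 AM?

3

Clara free: 10:40-11:05, 12:05-15:50, 16:45-19:00.
Oliver free: 07:40-08:00, 08:10-10:10, 12:30-17:25.
Quinn free: 07:15-10:10, 11:15-15:55 (invert busy blocks within the working day).
Bianca free: 07:55-10:10, 12:30-15:50.
Farrukh free: 09:55-15:50, 18:10-19:00 (invert busy blocks within the working day).
Oliver, Quinn, and Bianca can make the full 08:10-08:35 slot — that's 3.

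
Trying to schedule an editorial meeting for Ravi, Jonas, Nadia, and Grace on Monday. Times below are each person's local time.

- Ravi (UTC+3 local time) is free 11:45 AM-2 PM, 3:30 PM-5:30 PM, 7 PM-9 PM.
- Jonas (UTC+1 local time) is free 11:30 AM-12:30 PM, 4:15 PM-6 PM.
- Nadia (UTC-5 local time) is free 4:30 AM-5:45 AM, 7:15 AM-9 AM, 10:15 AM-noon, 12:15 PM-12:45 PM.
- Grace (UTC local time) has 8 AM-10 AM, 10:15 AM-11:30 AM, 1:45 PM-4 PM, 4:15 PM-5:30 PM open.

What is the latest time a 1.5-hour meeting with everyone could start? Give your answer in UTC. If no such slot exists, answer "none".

none

Ravi in UTC: 08:45-11:00, 12:30-14:30, 16:00-18:00 (subtract 3h to convert from UTC+3).
Jonas in UTC: 10:30-11:30, 15:15-17:00 (subtract 1h to convert from UTC+1).
Nadia in UTC: 09:30-10:45, 12:15-14:00, 15:15-17:00, 17:15-17:45 (add 5h to convert from UTC-5).
Grace in UTC: 08:00-10:00, 10:15-11:30, 13:45-16:00, 16:15-17:30.
Ravi ∩ Jonas: 10:30-11:00, 16:00-17:00.
Ravi ∩ Jonas ∩ Nadia: 10:30-10:45, 16:00-17:00.
Ravi ∩ Jonas ∩ Nadia ∩ Grace: 10:30-10:45, 16:15-17:00.
So the common availability across everyone is 10:30-10:45, 16:15-17:00.
No common window is at least 90 minutes long.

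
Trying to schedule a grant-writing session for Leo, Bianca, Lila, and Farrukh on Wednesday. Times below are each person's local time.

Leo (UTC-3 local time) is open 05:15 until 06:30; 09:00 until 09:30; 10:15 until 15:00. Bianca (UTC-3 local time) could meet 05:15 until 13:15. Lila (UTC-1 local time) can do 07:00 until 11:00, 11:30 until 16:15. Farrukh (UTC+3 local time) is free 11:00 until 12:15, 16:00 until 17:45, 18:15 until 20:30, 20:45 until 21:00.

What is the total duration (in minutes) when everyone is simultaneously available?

Leo in UTC: 08:15-09:30, 12:00-12:30, 13:15-18:00 (add 3h to convert from UTC-3).
Bianca in UTC: 08:15-16:15 (add 3h to convert from UTC-3).
Lila in UTC: 08:00-12:00, 12:30-17:15 (add 1h to convert from UTC-1).
Farrukh in UTC: 08:00-09:15, 13:00-14:45, 15:15-17:30, 17:45-18:00 (subtract 3h to convert from UTC+3).
Leo ∩ Bianca: 08:15-09:30, 12:00-12:30, 13:15-16:15.
Leo ∩ Bianca ∩ Lila: 08:15-09:30, 13:15-16:15.
Leo ∩ Bianca ∩ Lila ∩ Farrukh: 08:15-09:15, 13:15-14:45, 15:15-16:15.
Those are the intersection windows.
Summing the common windows: 60 + 90 + 60 = 210 minutes.

210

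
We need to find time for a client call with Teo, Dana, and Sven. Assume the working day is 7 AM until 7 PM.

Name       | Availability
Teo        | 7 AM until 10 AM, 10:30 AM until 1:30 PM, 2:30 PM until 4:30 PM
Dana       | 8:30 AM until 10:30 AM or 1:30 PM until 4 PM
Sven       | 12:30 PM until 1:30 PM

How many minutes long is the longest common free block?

0

Teo ∩ Dana: 08:30-10:00, 14:30-16:00.
Teo ∩ Dana ∩ Sven: ∅.
There is no time when everyone is free.
No common window exists, so the longest block is 0 minutes.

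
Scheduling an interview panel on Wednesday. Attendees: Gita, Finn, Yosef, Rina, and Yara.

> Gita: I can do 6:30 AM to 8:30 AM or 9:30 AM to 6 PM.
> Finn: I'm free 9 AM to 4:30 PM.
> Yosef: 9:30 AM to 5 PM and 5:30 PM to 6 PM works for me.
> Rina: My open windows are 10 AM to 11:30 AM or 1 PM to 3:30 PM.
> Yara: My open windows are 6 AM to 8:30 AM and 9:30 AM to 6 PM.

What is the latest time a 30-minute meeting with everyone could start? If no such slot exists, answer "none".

Gita ∩ Finn: 09:30-16:30.
Gita ∩ Finn ∩ Yosef: 09:30-16:30.
Gita ∩ Finn ∩ Yosef ∩ Rina: 10:00-11:30, 13:00-15:30.
Gita ∩ Finn ∩ Yosef ∩ Rina ∩ Yara: 10:00-11:30, 13:00-15:30.
So the common availability across everyone is 10:00-11:30, 13:00-15:30.
The last common window of at least 30 minutes is 13:00-15:30; a 30-minute meeting can start as late as 15:00 and still end by 15:30.

15:00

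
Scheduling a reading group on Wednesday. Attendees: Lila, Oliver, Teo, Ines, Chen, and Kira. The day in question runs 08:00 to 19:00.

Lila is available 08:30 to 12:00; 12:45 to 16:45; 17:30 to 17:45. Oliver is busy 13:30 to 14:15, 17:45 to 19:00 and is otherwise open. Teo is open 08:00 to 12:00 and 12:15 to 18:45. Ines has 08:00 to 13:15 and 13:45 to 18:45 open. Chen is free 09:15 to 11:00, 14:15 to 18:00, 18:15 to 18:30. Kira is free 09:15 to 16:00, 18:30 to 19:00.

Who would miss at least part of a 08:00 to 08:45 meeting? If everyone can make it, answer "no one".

Chen, Kira, Lila

Lila free: 08:30-12:00, 12:45-16:45, 17:30-17:45.
Oliver free: 08:00-13:30, 14:15-17:45 (invert busy blocks within the working day).
Teo free: 08:00-12:00, 12:15-18:45.
Ines free: 08:00-13:15, 13:45-18:45.
Chen free: 09:15-11:00, 14:15-18:00, 18:15-18:30.
Kira free: 09:15-16:00, 18:30-19:00.
Lila: not fully free for 08:00-08:45. Oliver: free for 08:00-08:45. Teo: free for 08:00-08:45. Ines: free for 08:00-08:45. Chen: not fully free for 08:00-08:45. Kira: not fully free for 08:00-08:45.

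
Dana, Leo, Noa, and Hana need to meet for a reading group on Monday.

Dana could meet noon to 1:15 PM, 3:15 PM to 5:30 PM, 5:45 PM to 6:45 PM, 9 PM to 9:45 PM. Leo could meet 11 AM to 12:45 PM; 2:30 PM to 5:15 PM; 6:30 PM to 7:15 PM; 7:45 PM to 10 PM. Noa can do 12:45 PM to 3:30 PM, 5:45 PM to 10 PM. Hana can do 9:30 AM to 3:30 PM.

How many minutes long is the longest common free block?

15

Dana ∩ Leo: 12:00-12:45, 15:15-17:15, 18:30-18:45, 21:00-21:45.
Dana ∩ Leo ∩ Noa: 15:15-15:30, 18:30-18:45, 21:00-21:45.
Dana ∩ Leo ∩ Noa ∩ Hana: 15:15-15:30.
The longest is 15:15-15:30 at 15 minutes.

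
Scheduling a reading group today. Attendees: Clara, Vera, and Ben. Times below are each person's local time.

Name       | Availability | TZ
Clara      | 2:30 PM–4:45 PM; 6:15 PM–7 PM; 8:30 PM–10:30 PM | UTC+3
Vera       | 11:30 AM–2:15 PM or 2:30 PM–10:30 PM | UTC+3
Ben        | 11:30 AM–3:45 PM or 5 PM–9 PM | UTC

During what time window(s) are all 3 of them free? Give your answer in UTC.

Clara in UTC: 11:30-13:45, 15:15-16:00, 17:30-19:30 (subtract 3h to convert from UTC+3).
Vera in UTC: 08:30-11:15, 11:30-19:30 (subtract 3h to convert from UTC+3).
Ben in UTC: 11:30-15:45, 17:00-21:00.
Clara ∩ Vera: 11:30-13:45, 15:15-16:00, 17:30-19:30.
Clara ∩ Vera ∩ Ben: 11:30-13:45, 15:15-15:45, 17:30-19:30.
Those are the intersection windows.

11:30-13:45, 15:15-15:45, 17:30-19:30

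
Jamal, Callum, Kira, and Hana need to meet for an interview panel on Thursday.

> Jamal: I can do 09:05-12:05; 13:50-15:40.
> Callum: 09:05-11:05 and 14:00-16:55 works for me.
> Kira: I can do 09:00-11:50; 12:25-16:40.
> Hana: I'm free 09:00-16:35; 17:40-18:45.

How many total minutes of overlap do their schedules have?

220

Jamal ∩ Callum: 09:05-11:05, 14:00-15:40.
Jamal ∩ Callum ∩ Kira: 09:05-11:05, 14:00-15:40.
Jamal ∩ Callum ∩ Kira ∩ Hana: 09:05-11:05, 14:00-15:40.
Summing the common windows: 120 + 100 = 220 minutes.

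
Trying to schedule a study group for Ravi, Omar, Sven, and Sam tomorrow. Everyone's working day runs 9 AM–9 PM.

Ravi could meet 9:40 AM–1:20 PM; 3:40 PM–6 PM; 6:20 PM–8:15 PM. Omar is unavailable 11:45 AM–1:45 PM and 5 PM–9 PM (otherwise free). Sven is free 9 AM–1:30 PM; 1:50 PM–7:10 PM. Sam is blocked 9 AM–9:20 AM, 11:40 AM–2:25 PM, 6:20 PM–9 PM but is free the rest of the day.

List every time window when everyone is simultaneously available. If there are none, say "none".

Ravi free: 09:40-13:20, 15:40-18:00, 18:20-20:15.
Omar free: 09:00-11:45, 13:45-17:00 (invert busy blocks within the working day).
Sven free: 09:00-13:30, 13:50-19:10.
Sam free: 09:20-11:40, 14:25-18:20 (invert busy blocks within the working day).
Ravi ∩ Omar: 09:40-11:45, 15:40-17:00.
Ravi ∩ Omar ∩ Sven: 09:40-11:45, 15:40-17:00.
Ravi ∩ Omar ∩ Sven ∩ Sam: 09:40-11:40, 15:40-17:00.

09:40-11:40, 15:40-17:00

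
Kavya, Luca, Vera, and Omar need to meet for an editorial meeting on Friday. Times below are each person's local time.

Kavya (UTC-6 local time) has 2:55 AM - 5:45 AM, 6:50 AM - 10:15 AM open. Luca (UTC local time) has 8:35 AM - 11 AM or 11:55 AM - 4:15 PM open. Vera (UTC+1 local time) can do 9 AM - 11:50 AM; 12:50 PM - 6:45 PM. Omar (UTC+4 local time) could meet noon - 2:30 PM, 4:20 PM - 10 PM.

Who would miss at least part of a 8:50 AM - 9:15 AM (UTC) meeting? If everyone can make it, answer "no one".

Kavya in UTC: 08:55-11:45, 12:50-16:15 (add 6h to convert from UTC-6).
Luca in UTC: 08:35-11:00, 11:55-16:15.
Vera in UTC: 08:00-10:50, 11:50-17:45 (subtract 1h to convert from UTC+1).
Omar in UTC: 08:00-10:30, 12:20-18:00 (subtract 4h to convert from UTC+4).
Kavya: not fully free for 08:50-09:15. Luca: free for 08:50-09:15. Vera: free for 08:50-09:15. Omar: free for 08:50-09:15.

Kavya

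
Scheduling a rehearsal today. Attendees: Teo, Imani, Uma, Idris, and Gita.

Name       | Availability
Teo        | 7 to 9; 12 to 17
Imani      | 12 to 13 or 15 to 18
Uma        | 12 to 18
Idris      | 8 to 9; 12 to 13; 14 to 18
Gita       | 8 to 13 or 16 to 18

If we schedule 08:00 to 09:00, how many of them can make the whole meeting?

3

Teo, Idris, and Gita can make the full 08:00-09:00 slot — that's 3.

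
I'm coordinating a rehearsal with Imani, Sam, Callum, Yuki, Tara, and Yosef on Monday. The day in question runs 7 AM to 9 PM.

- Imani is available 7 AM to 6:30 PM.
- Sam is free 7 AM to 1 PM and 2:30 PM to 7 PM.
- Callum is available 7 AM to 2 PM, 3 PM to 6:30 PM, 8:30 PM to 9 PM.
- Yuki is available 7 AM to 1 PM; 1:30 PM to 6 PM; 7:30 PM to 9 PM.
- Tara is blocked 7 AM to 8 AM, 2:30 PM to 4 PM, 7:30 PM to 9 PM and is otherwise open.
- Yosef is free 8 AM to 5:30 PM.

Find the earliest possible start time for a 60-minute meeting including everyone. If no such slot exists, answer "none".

08:00

Imani free: 07:00-18:30.
Sam free: 07:00-13:00, 14:30-19:00.
Callum free: 07:00-14:00, 15:00-18:30, 20:30-21:00.
Yuki free: 07:00-13:00, 13:30-18:00, 19:30-21:00.
Tara free: 08:00-14:30, 16:00-19:30 (invert busy blocks within the working day).
Yosef free: 08:00-17:30.
Imani ∩ Sam: 07:00-13:00, 14:30-18:30.
Imani ∩ Sam ∩ Callum: 07:00-13:00, 15:00-18:30.
Imani ∩ Sam ∩ Callum ∩ Yuki: 07:00-13:00, 15:00-18:00.
Imani ∩ Sam ∩ Callum ∩ Yuki ∩ Tara: 08:00-13:00, 16:00-18:00.
Imani ∩ Sam ∩ Callum ∩ Yuki ∩ Tara ∩ Yosef: 08:00-13:00, 16:00-17:30.
So the common availability across everyone is 08:00-13:00, 16:00-17:30.
The first common window of at least 60 minutes is 08:00-13:00, so the earliest start is 08:00.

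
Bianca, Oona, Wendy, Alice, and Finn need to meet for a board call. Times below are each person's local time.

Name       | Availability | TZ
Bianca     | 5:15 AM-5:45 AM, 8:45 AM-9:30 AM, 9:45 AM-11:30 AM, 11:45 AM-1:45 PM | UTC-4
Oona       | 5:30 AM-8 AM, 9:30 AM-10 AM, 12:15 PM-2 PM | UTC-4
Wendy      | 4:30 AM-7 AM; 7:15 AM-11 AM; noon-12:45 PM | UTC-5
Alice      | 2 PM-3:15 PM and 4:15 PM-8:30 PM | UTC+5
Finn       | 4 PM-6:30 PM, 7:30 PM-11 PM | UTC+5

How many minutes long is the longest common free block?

0

Bianca in UTC: 09:15-09:45, 12:45-13:30, 13:45-15:30, 15:45-17:45 (add 4h to convert from UTC-4).
Oona in UTC: 09:30-12:00, 13:30-14:00, 16:15-18:00 (add 4h to convert from UTC-4).
Wendy in UTC: 09:30-12:00, 12:15-16:00, 17:00-17:45 (add 5h to convert from UTC-5).
Alice in UTC: 09:00-10:15, 11:15-15:30 (subtract 5h to convert from UTC+5).
Finn in UTC: 11:00-13:30, 14:30-18:00 (subtract 5h to convert from UTC+5).
Bianca ∩ Oona: 09:30-09:45, 13:45-14:00, 16:15-17:45.
Bianca ∩ Oona ∩ Wendy: 09:30-09:45, 13:45-14:00, 17:00-17:45.
Bianca ∩ Oona ∩ Wendy ∩ Alice: 09:30-09:45, 13:45-14:00.
Bianca ∩ Oona ∩ Wendy ∩ Alice ∩ Finn: ∅.
There is no time when everyone is free.
No common window exists, so the longest block is 0 minutes.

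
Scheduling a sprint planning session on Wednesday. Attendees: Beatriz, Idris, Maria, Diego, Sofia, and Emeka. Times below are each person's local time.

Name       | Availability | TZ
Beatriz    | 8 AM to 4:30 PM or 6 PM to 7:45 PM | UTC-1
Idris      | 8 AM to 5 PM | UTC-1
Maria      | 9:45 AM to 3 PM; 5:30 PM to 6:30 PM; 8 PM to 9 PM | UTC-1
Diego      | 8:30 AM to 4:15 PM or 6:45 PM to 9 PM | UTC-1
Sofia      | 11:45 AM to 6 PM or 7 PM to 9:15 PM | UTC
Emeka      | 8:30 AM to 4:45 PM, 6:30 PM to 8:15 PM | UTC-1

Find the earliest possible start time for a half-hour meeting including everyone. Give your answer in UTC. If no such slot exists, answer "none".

11:45

Beatriz in UTC: 09:00-17:30, 19:00-20:45 (add 1h to convert from UTC-1).
Idris in UTC: 09:00-18:00 (add 1h to convert from UTC-1).
Maria in UTC: 10:45-16:00, 18:30-19:30, 21:00-22:00 (add 1h to convert from UTC-1).
Diego in UTC: 09:30-17:15, 19:45-22:00 (add 1h to convert from UTC-1).
Sofia in UTC: 11:45-18:00, 19:00-21:15.
Emeka in UTC: 09:30-17:45, 19:30-21:15 (add 1h to convert from UTC-1).
Beatriz ∩ Idris: 09:00-17:30.
Beatriz ∩ Idris ∩ Maria: 10:45-16:00.
Beatriz ∩ Idris ∩ Maria ∩ Diego: 10:45-16:00.
Beatriz ∩ Idris ∩ Maria ∩ Diego ∩ Sofia: 11:45-16:00.
Beatriz ∩ Idris ∩ Maria ∩ Diego ∩ Sofia ∩ Emeka: 11:45-16:00.
Those are the intersection windows.
The first common window of at least 30 minutes is 11:45-16:00, so the earliest start is 11:45.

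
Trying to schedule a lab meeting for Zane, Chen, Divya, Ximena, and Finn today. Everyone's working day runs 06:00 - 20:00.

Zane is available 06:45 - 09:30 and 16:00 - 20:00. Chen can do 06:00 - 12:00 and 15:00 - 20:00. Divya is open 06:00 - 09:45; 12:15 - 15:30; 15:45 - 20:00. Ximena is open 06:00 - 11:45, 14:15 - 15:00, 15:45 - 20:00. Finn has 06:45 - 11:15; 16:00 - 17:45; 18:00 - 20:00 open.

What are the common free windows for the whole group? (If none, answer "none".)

06:45-09:30, 16:00-17:45, 18:00-20:00

Zane ∩ Chen: 06:45-09:30, 16:00-20:00.
Zane ∩ Chen ∩ Divya: 06:45-09:30, 16:00-20:00.
Zane ∩ Chen ∩ Divya ∩ Ximena: 06:45-09:30, 16:00-20:00.
Zane ∩ Chen ∩ Divya ∩ Ximena ∩ Finn: 06:45-09:30, 16:00-17:45, 18:00-20:00.
Those are the intersection windows.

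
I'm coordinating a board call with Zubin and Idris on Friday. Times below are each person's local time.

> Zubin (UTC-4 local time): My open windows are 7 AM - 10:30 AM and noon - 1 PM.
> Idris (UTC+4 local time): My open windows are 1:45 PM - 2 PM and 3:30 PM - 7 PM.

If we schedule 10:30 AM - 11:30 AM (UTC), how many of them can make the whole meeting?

0

Zubin in UTC: 11:00-14:30, 16:00-17:00 (add 4h to convert from UTC-4).
Idris in UTC: 09:45-10:00, 11:30-15:00 (subtract 4h to convert from UTC+4).
nobody can make the full 10:30-11:30 slot — that's 0.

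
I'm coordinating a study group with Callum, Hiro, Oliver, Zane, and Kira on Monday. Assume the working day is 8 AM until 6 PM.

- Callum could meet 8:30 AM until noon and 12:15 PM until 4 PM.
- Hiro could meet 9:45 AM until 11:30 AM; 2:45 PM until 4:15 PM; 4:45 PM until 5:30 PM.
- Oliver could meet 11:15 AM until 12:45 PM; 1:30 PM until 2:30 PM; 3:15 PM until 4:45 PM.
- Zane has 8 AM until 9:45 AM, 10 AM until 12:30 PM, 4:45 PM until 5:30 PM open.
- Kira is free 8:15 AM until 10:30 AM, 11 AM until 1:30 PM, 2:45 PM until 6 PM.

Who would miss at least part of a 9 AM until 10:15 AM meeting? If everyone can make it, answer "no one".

Callum: free for 09:00-10:15. Hiro: not fully free for 09:00-10:15. Oliver: not fully free for 09:00-10:15. Zane: not fully free for 09:00-10:15. Kira: free for 09:00-10:15.

Hiro, Oliver, Zane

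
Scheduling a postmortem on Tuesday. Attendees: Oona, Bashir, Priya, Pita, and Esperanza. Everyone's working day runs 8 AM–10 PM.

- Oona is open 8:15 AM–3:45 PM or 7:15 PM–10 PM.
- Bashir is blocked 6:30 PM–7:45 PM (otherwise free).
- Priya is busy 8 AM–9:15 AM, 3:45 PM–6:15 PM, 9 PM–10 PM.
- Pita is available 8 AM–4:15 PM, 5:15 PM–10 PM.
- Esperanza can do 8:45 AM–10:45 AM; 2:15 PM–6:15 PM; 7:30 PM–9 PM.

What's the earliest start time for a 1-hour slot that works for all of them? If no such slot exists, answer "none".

Oona free: 08:15-15:45, 19:15-22:00.
Bashir free: 08:00-18:30, 19:45-22:00 (invert busy blocks within the working day).
Priya free: 09:15-15:45, 18:15-21:00 (invert busy blocks within the working day).
Pita free: 08:00-16:15, 17:15-22:00.
Esperanza free: 08:45-10:45, 14:15-18:15, 19:30-21:00.
Oona ∩ Bashir: 08:15-15:45, 19:45-22:00.
Oona ∩ Bashir ∩ Priya: 09:15-15:45, 19:45-21:00.
Oona ∩ Bashir ∩ Priya ∩ Pita: 09:15-15:45, 19:45-21:00.
Oona ∩ Bashir ∩ Priya ∩ Pita ∩ Esperanza: 09:15-10:45, 14:15-15:45, 19:45-21:00.
Those are the intersection windows.
The first common window of at least 60 minutes is 09:15-10:45, so the earliest start is 09:15.

09:15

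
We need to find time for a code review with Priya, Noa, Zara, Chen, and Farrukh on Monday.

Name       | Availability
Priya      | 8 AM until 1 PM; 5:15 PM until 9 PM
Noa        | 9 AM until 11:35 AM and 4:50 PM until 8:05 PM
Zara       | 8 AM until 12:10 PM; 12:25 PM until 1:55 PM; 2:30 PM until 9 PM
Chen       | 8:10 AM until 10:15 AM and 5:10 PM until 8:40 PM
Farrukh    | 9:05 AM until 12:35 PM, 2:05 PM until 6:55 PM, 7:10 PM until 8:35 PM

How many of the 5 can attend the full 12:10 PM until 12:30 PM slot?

2

Priya and Farrukh can make the full 12:10-12:30 slot — that's 2.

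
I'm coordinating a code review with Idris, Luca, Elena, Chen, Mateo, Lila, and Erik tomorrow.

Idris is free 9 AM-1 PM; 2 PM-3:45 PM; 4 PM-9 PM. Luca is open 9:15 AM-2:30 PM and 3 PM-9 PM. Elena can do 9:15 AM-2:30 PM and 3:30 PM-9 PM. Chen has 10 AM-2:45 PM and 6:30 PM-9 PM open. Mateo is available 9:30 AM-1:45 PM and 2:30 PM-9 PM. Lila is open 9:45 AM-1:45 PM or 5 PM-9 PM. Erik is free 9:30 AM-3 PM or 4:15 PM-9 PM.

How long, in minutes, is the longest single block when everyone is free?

Idris ∩ Luca: 09:15-13:00, 14:00-14:30, 15:00-15:45, 16:00-21:00.
Idris ∩ Luca ∩ Elena: 09:15-13:00, 14:00-14:30, 15:30-15:45, 16:00-21:00.
Idris ∩ Luca ∩ Elena ∩ Chen: 10:00-13:00, 14:00-14:30, 18:30-21:00.
Idris ∩ Luca ∩ Elena ∩ Chen ∩ Mateo: 10:00-13:00, 18:30-21:00.
Idris ∩ Luca ∩ Elena ∩ Chen ∩ Mateo ∩ Lila: 10:00-13:00, 18:30-21:00.
Idris ∩ Luca ∩ Elena ∩ Chen ∩ Mateo ∩ Lila ∩ Erik: 10:00-13:00, 18:30-21:00.
The longest is 10:00-13:00 at 180 minutes.

180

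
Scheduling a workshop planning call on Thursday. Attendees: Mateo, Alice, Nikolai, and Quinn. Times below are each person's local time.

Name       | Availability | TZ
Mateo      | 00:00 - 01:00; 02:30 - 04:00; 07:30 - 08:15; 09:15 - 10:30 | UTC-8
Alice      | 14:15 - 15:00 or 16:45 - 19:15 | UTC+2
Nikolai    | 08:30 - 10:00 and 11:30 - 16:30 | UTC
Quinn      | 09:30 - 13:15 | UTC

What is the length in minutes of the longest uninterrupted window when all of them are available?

0

Mateo in UTC: 08:00-09:00, 10:30-12:00, 15:30-16:15, 17:15-18:30 (add 8h to convert from UTC-8).
Alice in UTC: 12:15-13:00, 14:45-17:15 (subtract 2h to convert from UTC+2).
Nikolai in UTC: 08:30-10:00, 11:30-16:30.
Quinn in UTC: 09:30-13:15.
Mateo ∩ Alice: 15:30-16:15.
Mateo ∩ Alice ∩ Nikolai: 15:30-16:15.
Mateo ∩ Alice ∩ Nikolai ∩ Quinn: ∅.
There is no time when everyone is free.
No common window exists, so the longest block is 0 minutes.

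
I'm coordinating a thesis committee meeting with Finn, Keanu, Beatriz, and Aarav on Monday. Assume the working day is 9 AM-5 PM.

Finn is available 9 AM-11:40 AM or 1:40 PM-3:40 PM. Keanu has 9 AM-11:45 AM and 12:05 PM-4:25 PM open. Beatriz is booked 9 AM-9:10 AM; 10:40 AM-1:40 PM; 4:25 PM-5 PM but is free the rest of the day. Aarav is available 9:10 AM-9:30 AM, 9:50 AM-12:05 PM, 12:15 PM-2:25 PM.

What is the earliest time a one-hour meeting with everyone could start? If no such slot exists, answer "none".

Finn free: 09:00-11:40, 13:40-15:40.
Keanu free: 09:00-11:45, 12:05-16:25.
Beatriz free: 09:10-10:40, 13:40-16:25 (invert busy blocks within the working day).
Aarav free: 09:10-09:30, 09:50-12:05, 12:15-14:25.
Finn ∩ Keanu: 09:00-11:40, 13:40-15:40.
Finn ∩ Keanu ∩ Beatriz: 09:10-10:40, 13:40-15:40.
Finn ∩ Keanu ∩ Beatriz ∩ Aarav: 09:10-09:30, 09:50-10:40, 13:40-14:25.
Those are the intersection windows.
No common window is at least 60 minutes long.

none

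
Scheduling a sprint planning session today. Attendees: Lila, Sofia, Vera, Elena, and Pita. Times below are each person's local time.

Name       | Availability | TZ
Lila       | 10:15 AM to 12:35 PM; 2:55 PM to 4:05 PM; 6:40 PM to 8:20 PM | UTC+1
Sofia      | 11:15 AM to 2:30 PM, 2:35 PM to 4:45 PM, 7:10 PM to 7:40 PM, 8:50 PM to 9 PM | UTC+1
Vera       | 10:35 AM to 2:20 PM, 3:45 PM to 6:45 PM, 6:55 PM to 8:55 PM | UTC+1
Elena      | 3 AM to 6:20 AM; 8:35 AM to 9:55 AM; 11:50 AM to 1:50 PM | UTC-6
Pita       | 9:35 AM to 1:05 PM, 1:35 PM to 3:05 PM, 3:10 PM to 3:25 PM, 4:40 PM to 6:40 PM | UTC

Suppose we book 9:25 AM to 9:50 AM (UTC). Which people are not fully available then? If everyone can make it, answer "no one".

Lila in UTC: 09:15-11:35, 13:55-15:05, 17:40-19:20 (subtract 1h to convert from UTC+1).
Sofia in UTC: 10:15-13:30, 13:35-15:45, 18:10-18:40, 19:50-20:00 (subtract 1h to convert from UTC+1).
Vera in UTC: 09:35-13:20, 14:45-17:45, 17:55-19:55 (subtract 1h to convert from UTC+1).
Elena in UTC: 09:00-12:20, 14:35-15:55, 17:50-19:50 (add 6h to convert from UTC-6).
Pita in UTC: 09:35-13:05, 13:35-15:05, 15:10-15:25, 16:40-18:40.
Lila: free for 09:25-09:50. Sofia: not fully free for 09:25-09:50. Vera: not fully free for 09:25-09:50. Elena: free for 09:25-09:50. Pita: not fully free for 09:25-09:50.

Pita, Sofia, Vera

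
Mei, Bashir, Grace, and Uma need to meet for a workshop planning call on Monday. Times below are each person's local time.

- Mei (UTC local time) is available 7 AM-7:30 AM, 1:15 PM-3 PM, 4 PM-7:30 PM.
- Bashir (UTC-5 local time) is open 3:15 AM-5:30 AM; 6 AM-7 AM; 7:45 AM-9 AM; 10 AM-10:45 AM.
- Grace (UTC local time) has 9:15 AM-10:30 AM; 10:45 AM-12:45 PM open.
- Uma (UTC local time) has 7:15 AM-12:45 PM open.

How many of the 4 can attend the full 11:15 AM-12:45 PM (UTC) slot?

Mei in UTC: 07:00-07:30, 13:15-15:00, 16:00-19:30.
Bashir in UTC: 08:15-10:30, 11:00-12:00, 12:45-14:00, 15:00-15:45 (add 5h to convert from UTC-5).
Grace in UTC: 09:15-10:30, 10:45-12:45.
Uma in UTC: 07:15-12:45.
Grace and Uma can make the full 11:15-12:45 slot — that's 2.

2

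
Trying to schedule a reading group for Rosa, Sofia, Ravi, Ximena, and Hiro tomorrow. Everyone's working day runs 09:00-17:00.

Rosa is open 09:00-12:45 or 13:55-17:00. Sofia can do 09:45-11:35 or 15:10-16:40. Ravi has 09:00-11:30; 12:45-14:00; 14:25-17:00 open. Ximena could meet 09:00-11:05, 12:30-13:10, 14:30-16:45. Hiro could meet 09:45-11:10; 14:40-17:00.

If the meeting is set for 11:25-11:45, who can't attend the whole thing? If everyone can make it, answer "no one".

Hiro, Ravi, Sofia, Ximena

Rosa: free for 11:25-11:45. Sofia: not fully free for 11:25-11:45. Ravi: not fully free for 11:25-11:45. Ximena: not fully free for 11:25-11:45. Hiro: not fully free for 11:25-11:45.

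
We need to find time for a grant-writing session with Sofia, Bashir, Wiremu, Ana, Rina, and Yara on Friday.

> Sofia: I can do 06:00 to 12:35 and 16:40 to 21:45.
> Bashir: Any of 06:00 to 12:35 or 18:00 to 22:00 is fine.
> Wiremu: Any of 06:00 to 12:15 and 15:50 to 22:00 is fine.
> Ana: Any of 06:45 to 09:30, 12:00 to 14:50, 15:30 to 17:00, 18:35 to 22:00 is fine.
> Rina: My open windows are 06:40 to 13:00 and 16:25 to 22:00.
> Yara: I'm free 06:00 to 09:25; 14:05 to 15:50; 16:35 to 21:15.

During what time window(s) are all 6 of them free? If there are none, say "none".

06:45-09:25, 18:35-21:15

Sofia ∩ Bashir: 06:00-12:35, 18:00-21:45.
Sofia ∩ Bashir ∩ Wiremu: 06:00-12:15, 18:00-21:45.
Sofia ∩ Bashir ∩ Wiremu ∩ Ana: 06:45-09:30, 12:00-12:15, 18:35-21:45.
Sofia ∩ Bashir ∩ Wiremu ∩ Ana ∩ Rina: 06:45-09:30, 12:00-12:15, 18:35-21:45.
Sofia ∩ Bashir ∩ Wiremu ∩ Ana ∩ Rina ∩ Yara: 06:45-09:25, 18:35-21:15.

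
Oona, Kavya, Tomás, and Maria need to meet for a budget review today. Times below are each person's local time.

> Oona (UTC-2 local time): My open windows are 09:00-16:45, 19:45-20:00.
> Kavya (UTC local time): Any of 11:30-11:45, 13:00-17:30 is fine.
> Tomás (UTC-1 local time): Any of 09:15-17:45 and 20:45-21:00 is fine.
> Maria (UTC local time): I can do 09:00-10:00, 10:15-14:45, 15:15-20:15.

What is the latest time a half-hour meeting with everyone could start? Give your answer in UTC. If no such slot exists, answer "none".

Oona in UTC: 11:00-18:45, 21:45-22:00 (add 2h to convert from UTC-2).
Kavya in UTC: 11:30-11:45, 13:00-17:30.
Tomás in UTC: 10:15-18:45, 21:45-22:00 (add 1h to convert from UTC-1).
Maria in UTC: 09:00-10:00, 10:15-14:45, 15:15-20:15.
Oona ∩ Kavya: 11:30-11:45, 13:00-17:30.
Oona ∩ Kavya ∩ Tomás: 11:30-11:45, 13:00-17:30.
Oona ∩ Kavya ∩ Tomás ∩ Maria: 11:30-11:45, 13:00-14:45, 15:15-17:30.
So the common availability across everyone is 11:30-11:45, 13:00-14:45, 15:15-17:30.
The last common window of at least 30 minutes is 15:15-17:30; a 30-minute meeting can start as late as 17:00 and still end by 17:30.

17:00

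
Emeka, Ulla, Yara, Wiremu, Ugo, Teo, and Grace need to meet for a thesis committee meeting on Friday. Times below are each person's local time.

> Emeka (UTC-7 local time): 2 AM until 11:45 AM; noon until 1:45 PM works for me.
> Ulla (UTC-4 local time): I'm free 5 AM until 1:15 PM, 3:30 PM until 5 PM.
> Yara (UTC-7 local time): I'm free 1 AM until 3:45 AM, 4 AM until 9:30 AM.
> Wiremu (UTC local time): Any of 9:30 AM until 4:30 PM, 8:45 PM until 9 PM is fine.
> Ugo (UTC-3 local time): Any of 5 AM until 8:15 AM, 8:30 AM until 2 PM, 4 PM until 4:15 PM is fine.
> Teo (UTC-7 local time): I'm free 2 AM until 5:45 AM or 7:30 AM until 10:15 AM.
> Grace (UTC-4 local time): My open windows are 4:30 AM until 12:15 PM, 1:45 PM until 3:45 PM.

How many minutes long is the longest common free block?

105

Emeka in UTC: 09:00-18:45, 19:00-20:45 (add 7h to convert from UTC-7).
Ulla in UTC: 09:00-17:15, 19:30-21:00 (add 4h to convert from UTC-4).
Yara in UTC: 08:00-10:45, 11:00-16:30 (add 7h to convert from UTC-7).
Wiremu in UTC: 09:30-16:30, 20:45-21:00.
Ugo in UTC: 08:00-11:15, 11:30-17:00, 19:00-19:15 (add 3h to convert from UTC-3).
Teo in UTC: 09:00-12:45, 14:30-17:15 (add 7h to convert from UTC-7).
Grace in UTC: 08:30-16:15, 17:45-19:45 (add 4h to convert from UTC-4).
Emeka ∩ Ulla: 09:00-17:15, 19:30-20:45.
Emeka ∩ Ulla ∩ Yara: 09:00-10:45, 11:00-16:30.
Emeka ∩ Ulla ∩ Yara ∩ Wiremu: 09:30-10:45, 11:00-16:30.
Emeka ∩ Ulla ∩ Yara ∩ Wiremu ∩ Ugo: 09:30-10:45, 11:00-11:15, 11:30-16:30.
Emeka ∩ Ulla ∩ Yara ∩ Wiremu ∩ Ugo ∩ Teo: 09:30-10:45, 11:00-11:15, 11:30-12:45, 14:30-16:30.
Emeka ∩ Ulla ∩ Yara ∩ Wiremu ∩ Ugo ∩ Teo ∩ Grace: 09:30-10:45, 11:00-11:15, 11:30-12:45, 14:30-16:15.
The longest is 14:30-16:15 at 105 minutes.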